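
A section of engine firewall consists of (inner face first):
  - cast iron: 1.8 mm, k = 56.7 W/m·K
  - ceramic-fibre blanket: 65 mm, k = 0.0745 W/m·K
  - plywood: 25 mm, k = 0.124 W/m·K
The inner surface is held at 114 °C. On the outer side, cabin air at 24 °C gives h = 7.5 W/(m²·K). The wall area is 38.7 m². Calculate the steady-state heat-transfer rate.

Treating each layer as a thermal resistance in series:
R_cast iron = L/(kA) = 0.0018/(56.7×38.7) = 8.203×10^-7 K/W
R_ceramic-fibre blanket = L/(kA) = 0.065/(0.0745×38.7) = 0.02254 K/W
R_plywood = L/(kA) = 0.025/(0.124×38.7) = 0.00521 K/W
R_outer film = 1/(h_o·A) = 1/(7.5×38.7) = 0.003445 K/W
R_total = 0.0312 K/W
Q = ΔT / R_total = 90 / 0.0312

Q ≈ 2880 W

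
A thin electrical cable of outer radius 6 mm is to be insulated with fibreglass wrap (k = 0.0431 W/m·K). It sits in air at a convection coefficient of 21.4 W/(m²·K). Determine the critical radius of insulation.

r_cr ≈ 2.01 mm

For a cylinder r_cr = k/h = 0.0431/21.4
r_cr = 2.01 mm; since the bare radius (6 mm) is above r_cr, any added insulation will reduce heat loss.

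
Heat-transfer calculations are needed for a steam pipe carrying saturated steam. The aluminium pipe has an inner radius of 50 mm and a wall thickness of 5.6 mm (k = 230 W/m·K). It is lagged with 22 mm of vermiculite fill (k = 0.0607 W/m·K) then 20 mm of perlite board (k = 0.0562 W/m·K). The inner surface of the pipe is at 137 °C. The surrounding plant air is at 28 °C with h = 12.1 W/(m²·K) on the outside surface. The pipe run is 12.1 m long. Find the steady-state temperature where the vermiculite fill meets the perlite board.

Per-layer cylindrical resistances, series-summed:
R_aluminium pipe wall = ln(55.6/50)/(2π×230×12.1) = 6.071×10^-6 K/W
R_vermiculite fill = ln(77.6/55.6)/(2π×0.0607×12.1) = 0.07224 K/W
R_perlite board = ln(97.6/77.6)/(2π×0.0562×12.1) = 0.05367 K/W
R_outer film = 1/(h_o·2πr_oL) = 1/(12.1×2π×0.0976×12.1) = 0.01114 K/W
R_total = 0.1371 K/W
Q = ΔT/R_total = 109/0.1371
Q = 795 W
T_interface = T_inner − Q·ΣR(inner→interface) = 137 − 795×0.07225

T ≈ 79.5 °C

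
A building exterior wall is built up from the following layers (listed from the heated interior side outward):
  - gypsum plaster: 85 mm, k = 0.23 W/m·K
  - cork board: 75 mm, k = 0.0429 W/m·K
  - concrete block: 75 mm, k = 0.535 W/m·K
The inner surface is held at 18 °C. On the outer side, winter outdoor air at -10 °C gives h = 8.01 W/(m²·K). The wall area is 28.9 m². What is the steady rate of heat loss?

Series thermal resistances:
R_gypsum plaster = L/(kA) = 0.085/(0.23×28.9) = 0.01279 K/W
R_cork board = L/(kA) = 0.075/(0.0429×28.9) = 0.06049 K/W
R_concrete block = L/(kA) = 0.075/(0.535×28.9) = 0.004851 K/W
R_outer film = 1/(h_o·A) = 1/(8.01×28.9) = 0.00432 K/W
R_total = 0.08245 K/W
Q = ΔT / R_total = 28 / 0.08245

Q ≈ 340 W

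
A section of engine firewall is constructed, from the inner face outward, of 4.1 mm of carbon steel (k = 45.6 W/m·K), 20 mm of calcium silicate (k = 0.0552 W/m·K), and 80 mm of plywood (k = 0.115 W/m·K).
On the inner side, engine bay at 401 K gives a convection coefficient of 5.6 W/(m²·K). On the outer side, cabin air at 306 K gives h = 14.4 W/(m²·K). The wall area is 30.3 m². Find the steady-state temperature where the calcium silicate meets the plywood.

T ≈ 362 K

Series thermal resistances:
R_inner film = 1/(h_i·A) = 1/(5.6×30.3) = 0.005893 K/W
R_carbon steel = L/(kA) = 0.0041/(45.6×30.3) = 2.967×10^-6 K/W
R_calcium silicate = L/(kA) = 0.02/(0.0552×30.3) = 0.01196 K/W
R_plywood = L/(kA) = 0.08/(0.115×30.3) = 0.02296 K/W
R_outer film = 1/(h_o·A) = 1/(14.4×30.3) = 0.002292 K/W
R_total = 0.0431 K/W;  Q = ΔT/R_total = 95/0.0431 = 2204 W
T_interface = T_inner − Q·ΣR(inner→interface) = 401 − 2200×0.01785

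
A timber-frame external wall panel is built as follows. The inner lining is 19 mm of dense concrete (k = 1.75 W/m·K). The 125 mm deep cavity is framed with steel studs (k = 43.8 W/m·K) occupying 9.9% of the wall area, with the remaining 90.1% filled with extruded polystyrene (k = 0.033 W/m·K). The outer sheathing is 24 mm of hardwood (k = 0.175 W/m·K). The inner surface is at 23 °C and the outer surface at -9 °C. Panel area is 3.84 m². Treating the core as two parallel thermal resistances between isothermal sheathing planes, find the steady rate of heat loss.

Sheathing layers in series; stud and cavity paths in parallel between them.
R_inner = 0.019/(1.75×3.84) = 0.002827 K/W
R_stud  = 0.125/(43.8×0.099×3.84) = 0.007507 K/W
R_cav   = 0.125/(0.033×0.901×3.84) = 1.095 K/W
1/R_core = 1/R_stud + 1/R_cav → R_core = 0.007456 K/W
R_outer = 0.024/(0.175×3.84) = 0.03571 K/W
R_total = 0.046 K/W
Q = ΔT/R_total = 32/0.046

Q ≈ 696 W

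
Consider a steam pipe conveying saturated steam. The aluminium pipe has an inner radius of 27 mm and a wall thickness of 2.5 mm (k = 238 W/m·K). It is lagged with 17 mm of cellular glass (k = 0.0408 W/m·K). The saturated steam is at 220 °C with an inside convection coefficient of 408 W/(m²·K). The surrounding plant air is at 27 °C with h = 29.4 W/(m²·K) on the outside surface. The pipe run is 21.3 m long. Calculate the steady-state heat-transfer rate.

For a radial system each layer contributes R = ln(r_out/r_in)/(2πkL); films add R = 1/(hA).
R_inner film = 1/(h_i·2πr₁L) = 1/(408×2π×0.027×21.3) = 6.783×10^-4 K/W
R_aluminium pipe wall = ln(29.5/27)/(2π×238×21.3) = 2.78×10^-6 K/W
R_cellular glass = ln(46.5/29.5)/(2π×0.0408×21.3) = 0.08334 K/W
R_outer film = 1/(h_o·2πr_oL) = 1/(29.4×2π×0.0465×21.3) = 0.005466 K/W
R_total = 0.08949 K/W
Q = ΔT/R_total = 193/0.08949

Q ≈ 2160 W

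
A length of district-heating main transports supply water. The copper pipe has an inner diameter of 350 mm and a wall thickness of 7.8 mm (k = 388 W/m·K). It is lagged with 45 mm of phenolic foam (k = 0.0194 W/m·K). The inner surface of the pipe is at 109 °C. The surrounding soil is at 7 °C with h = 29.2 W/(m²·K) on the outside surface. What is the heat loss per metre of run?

Cylindrical conduction, so R = ln(r₂/r₁)/(2πkL) per layer, in series:
R_copper pipe wall = ln(182.8/175)/(2π×388×1) = 1.789×10^-5 K/W
R_phenolic foam = ln(227.8/182.8)/(2π×0.0194×1) = 1.805 K/W
R_outer film = 1/(h_o·2πr_oL) = 1/(29.2×2π×0.2278×1) = 0.02393 K/W
R_total = 1.829 K/W
Q = ΔT/R_total = 102/1.829

q′ ≈ 55.8 W/m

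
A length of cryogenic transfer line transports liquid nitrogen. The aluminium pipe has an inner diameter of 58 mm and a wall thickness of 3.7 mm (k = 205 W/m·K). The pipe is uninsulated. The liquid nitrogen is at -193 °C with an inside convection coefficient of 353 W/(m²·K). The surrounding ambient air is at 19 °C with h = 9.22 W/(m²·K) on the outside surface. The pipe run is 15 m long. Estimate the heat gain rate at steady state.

Q ≈ 5850 W

Per-layer cylindrical resistances, series-summed:
R_inner film = 1/(h_i·2πr₁L) = 1/(353×2π×0.029×15) = 0.001036 K/W
R_aluminium pipe wall = ln(32.7/29)/(2π×205×15) = 6.215×10^-6 K/W
R_outer film = 1/(h_o·2πr_oL) = 1/(9.22×2π×0.0327×15) = 0.03519 K/W
R_total = 0.03624 K/W
Q = ΔT/R_total = 212/0.03624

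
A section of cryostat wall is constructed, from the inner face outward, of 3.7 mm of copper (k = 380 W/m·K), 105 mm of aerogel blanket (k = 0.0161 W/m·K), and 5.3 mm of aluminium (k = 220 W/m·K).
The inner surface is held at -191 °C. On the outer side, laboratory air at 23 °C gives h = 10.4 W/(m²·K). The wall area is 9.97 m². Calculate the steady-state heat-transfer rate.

Thermal resistances in series:
R_copper = L/(kA) = 0.0037/(380×9.97) = 9.766×10^-7 K/W
R_aerogel blanket = L/(kA) = 0.105/(0.0161×9.97) = 0.6541 K/W
R_aluminium = L/(kA) = 0.0053/(220×9.97) = 2.416×10^-6 K/W
R_outer film = 1/(h_o·A) = 1/(10.4×9.97) = 0.009644 K/W
R_total = 0.6638 K/W
Q = ΔT / R_total = 214 / 0.6638

Q ≈ 322 W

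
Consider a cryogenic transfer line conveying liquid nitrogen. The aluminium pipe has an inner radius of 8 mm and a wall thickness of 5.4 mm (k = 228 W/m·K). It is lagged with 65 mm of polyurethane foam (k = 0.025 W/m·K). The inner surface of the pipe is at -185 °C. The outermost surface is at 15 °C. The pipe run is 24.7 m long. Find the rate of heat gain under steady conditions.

For a radial system each layer contributes R = ln(r_out/r_in)/(2πkL); films add R = 1/(hA).
R_aluminium pipe wall = ln(13.4/8)/(2π×228×24.7) = 1.458×10^-5 K/W
R_polyurethane foam = ln(78.4/13.4)/(2π×0.025×24.7) = 0.4553 K/W
R_total = 0.4553 K/W
Q = ΔT/R_total = 200/0.4553

Q ≈ 439 W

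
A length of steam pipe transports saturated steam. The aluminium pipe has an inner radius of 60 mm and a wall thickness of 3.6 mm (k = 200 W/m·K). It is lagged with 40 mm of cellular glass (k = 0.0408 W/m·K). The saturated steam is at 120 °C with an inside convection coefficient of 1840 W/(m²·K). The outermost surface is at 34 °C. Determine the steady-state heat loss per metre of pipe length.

Cylindrical conduction, so R = ln(r₂/r₁)/(2πkL) per layer, in series:
R_inner film = 1/(h_i·2πr₁L) = 1/(1840×2π×0.06×1) = 0.001442 K/W
R_aluminium pipe wall = ln(63.6/60)/(2π×200×1) = 4.637×10^-5 K/W
R_cellular glass = ln(103.6/63.6)/(2π×0.0408×1) = 1.903 K/W
R_total = 1.905 K/W
Q = ΔT/R_total = 86/1.905

q′ ≈ 45.1 W/m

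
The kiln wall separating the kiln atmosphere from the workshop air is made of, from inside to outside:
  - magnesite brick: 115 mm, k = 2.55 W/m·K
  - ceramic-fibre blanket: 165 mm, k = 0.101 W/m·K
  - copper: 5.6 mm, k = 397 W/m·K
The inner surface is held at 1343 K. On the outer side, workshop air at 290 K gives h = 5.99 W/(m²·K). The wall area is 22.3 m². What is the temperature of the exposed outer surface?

Thermal resistances in series:
R_magnesite brick = L/(kA) = 0.115/(2.55×22.3) = 0.002022 K/W
R_ceramic-fibre blanket = L/(kA) = 0.165/(0.101×22.3) = 0.07326 K/W
R_copper = L/(kA) = 0.0056/(397×22.3) = 6.325×10^-7 K/W
R_outer film = 1/(h_o·A) = 1/(5.99×22.3) = 0.007486 K/W
R_total = 0.08277 K/W;  Q = ΔT/R_total = 1053/0.08277 = 12720 W
T_interface = T_inner − Q·ΣR(inner→interface) = 1343 − 12700×0.07528

T ≈ 385 K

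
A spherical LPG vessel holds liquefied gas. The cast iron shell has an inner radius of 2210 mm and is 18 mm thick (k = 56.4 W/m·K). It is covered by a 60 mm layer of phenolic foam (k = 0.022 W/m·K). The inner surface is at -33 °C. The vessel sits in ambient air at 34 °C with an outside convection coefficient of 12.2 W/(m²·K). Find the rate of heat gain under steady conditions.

Q ≈ 1530 W

Spherical conduction: R = (1/r_in − 1/r_out)/(4πk) per layer; series-sum.
R_cast iron shell = (1/2.21 − 1/2.228)/(4π×56.4) = 5.158×10^-6 K/W
R_phenolic foam = (1/2.228 − 1/2.288)/(4π×0.022) = 0.04257 K/W
R_outer film = 1/(h·4πr_o²) = 1/(12.2×4π×2.288²) = 0.001246 K/W
R_total = 0.04383 K/W
Q = ΔT/R_total = 67/0.04383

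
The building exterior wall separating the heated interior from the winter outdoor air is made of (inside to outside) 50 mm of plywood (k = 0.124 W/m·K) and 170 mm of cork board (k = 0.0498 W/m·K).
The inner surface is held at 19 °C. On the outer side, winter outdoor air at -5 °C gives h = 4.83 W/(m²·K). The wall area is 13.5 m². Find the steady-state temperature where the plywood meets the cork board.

T ≈ 16.6 °C

Thermal resistances in series:
R_plywood = L/(kA) = 0.05/(0.124×13.5) = 0.02987 K/W
R_cork board = L/(kA) = 0.17/(0.0498×13.5) = 0.2529 K/W
R_outer film = 1/(h_o·A) = 1/(4.83×13.5) = 0.01534 K/W
R_total = 0.2981 K/W;  Q = ΔT/R_total = 24/0.2981 = 80.52 W
T_interface = T_inner − Q·ΣR(inner→interface) = 19 − 80.5×0.02987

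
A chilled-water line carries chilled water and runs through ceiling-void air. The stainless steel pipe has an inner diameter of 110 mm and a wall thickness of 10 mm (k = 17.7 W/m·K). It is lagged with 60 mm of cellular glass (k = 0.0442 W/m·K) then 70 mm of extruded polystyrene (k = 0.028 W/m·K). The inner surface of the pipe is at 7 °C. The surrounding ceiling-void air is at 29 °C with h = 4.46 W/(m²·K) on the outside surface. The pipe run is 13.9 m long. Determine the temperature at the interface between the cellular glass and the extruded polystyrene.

Treating each annulus and film as a series resistance:
R_stainless steel pipe wall = ln(65/55)/(2π×17.7×13.9) = 1.081×10^-4 K/W
R_cellular glass = ln(125/65)/(2π×0.0442×13.9) = 0.1694 K/W
R_extruded polystyrene = ln(195/125)/(2π×0.028×13.9) = 0.1818 K/W
R_outer film = 1/(h_o·2πr_oL) = 1/(4.46×2π×0.195×13.9) = 0.01317 K/W
R_total = 0.3645 K/W
Q = ΔT/R_total = 22/0.3645
Q = 60.4 W
T_interface = T_inner + Q·ΣR(inner→interface) = 7 + 60.4×0.1695

T ≈ 17.2 °C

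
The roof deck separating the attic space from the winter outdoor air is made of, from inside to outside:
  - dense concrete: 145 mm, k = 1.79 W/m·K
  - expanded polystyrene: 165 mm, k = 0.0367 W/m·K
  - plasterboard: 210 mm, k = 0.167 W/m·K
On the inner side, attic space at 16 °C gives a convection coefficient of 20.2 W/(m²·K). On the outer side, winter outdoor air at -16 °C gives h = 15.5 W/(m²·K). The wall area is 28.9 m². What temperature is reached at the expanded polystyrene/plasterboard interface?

T ≈ -8.89 °C

Thermal resistances in series:
R_inner film = 1/(h_i·A) = 1/(20.2×28.9) = 0.001713 K/W
R_dense concrete = L/(kA) = 0.145/(1.79×28.9) = 0.002803 K/W
R_expanded polystyrene = L/(kA) = 0.165/(0.0367×28.9) = 0.1556 K/W
R_plasterboard = L/(kA) = 0.21/(0.167×28.9) = 0.04351 K/W
R_outer film = 1/(h_o·A) = 1/(15.5×28.9) = 0.002232 K/W
R_total = 0.2058 K/W;  Q = ΔT/R_total = 32/0.2058 = 155.5 W
T_interface = T_inner − Q·ΣR(inner→interface) = 16 − 155×0.1601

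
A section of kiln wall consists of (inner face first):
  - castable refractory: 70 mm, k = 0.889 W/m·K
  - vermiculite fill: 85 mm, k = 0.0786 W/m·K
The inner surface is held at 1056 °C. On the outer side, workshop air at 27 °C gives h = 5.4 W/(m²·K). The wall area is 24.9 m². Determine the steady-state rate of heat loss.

Q ≈ 19000 W

Series thermal resistances:
R_castable refractory = L/(kA) = 0.07/(0.889×24.9) = 0.003162 K/W
R_vermiculite fill = L/(kA) = 0.085/(0.0786×24.9) = 0.04343 K/W
R_outer film = 1/(h_o·A) = 1/(5.4×24.9) = 0.007437 K/W
R_total = 0.05403 K/W
Q = ΔT / R_total = 1029 / 0.05403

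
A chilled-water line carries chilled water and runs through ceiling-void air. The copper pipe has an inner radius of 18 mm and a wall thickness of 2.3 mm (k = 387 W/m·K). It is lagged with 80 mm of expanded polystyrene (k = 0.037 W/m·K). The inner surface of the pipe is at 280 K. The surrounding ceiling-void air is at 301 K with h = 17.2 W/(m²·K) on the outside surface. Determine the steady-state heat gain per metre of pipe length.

q′ ≈ 3.02 W/m

For a radial system each layer contributes R = ln(r_out/r_in)/(2πkL); films add R = 1/(hA).
R_copper pipe wall = ln(20.3/18)/(2π×387×1) = 4.945×10^-5 K/W
R_expanded polystyrene = ln(100.3/20.3)/(2π×0.037×1) = 6.872 K/W
R_outer film = 1/(h_o·2πr_oL) = 1/(17.2×2π×0.1003×1) = 0.09226 K/W
R_total = 6.964 K/W
Q = ΔT/R_total = 21/6.964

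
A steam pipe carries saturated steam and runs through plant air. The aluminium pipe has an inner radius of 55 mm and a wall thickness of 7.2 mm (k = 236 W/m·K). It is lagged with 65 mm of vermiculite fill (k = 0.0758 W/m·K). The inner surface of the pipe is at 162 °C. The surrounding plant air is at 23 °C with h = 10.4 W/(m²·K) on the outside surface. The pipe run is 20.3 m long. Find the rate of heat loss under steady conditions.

Radial resistances (cylindrical: R_cond = ln(r_o/r_i)/(2πkL), R_conv = 1/(h·2πrL)):
R_aluminium pipe wall = ln(62.2/55)/(2π×236×20.3) = 4.087×10^-6 K/W
R_vermiculite fill = ln(127.2/62.2)/(2π×0.0758×20.3) = 0.074 K/W
R_outer film = 1/(h_o·2πr_oL) = 1/(10.4×2π×0.1272×20.3) = 0.005927 K/W
R_total = 0.07993 K/W
Q = ΔT/R_total = 139/0.07993

Q ≈ 1740 W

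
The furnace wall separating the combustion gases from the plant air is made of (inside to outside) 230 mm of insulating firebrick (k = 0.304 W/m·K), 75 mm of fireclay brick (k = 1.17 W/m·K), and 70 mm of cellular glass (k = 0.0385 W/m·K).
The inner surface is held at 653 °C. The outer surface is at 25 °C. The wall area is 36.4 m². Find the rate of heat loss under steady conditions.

Q ≈ 8660 W

Treating each layer as a thermal resistance in series:
R_insulating firebrick = L/(kA) = 0.23/(0.304×36.4) = 0.02079 K/W
R_fireclay brick = L/(kA) = 0.075/(1.17×36.4) = 0.001761 K/W
R_cellular glass = L/(kA) = 0.07/(0.0385×36.4) = 0.04995 K/W
R_total = 0.0725 K/W
Q = ΔT / R_total = 628 / 0.0725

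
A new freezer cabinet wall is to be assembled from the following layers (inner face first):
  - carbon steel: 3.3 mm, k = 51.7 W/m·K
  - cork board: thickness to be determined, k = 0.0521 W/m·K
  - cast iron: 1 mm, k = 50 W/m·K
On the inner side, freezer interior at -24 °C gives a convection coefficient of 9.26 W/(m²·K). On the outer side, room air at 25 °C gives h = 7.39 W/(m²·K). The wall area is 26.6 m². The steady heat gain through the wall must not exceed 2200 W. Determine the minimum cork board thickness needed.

Series thermal resistances:
R_inner film = 1/(h_i·A) = 1/(9.26×26.6) = 0.00406 K/W
R_carbon steel = L/(kA) = 0.0033/(51.7×26.6) = 2.4×10^-6 K/W
R_cast iron = L/(kA) = 0.001/(50×26.6) = 7.519×10^-7 K/W
R_outer film = 1/(h_o·A) = 1/(7.39×26.6) = 0.005087 K/W
Sum of the known resistances R_other = 0.00915 K/W
Required total resistance R_tot = ΔT/Q_allow = 49/2200 = 0.02227 K/W
R_cork board = R_tot − R_other = 0.01312 K/W
L = R·k·A = 0.01312×0.0521×26.6

L ≈ 18.2 mm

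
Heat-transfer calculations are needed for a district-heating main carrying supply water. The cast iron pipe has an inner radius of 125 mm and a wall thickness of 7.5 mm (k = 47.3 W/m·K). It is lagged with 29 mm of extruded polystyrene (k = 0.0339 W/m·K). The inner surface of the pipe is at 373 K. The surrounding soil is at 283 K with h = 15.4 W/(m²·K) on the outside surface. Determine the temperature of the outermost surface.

Treating each annulus and film as a series resistance:
R_cast iron pipe wall = ln(132.5/125)/(2π×47.3×1) = 1.961×10^-4 K/W
R_extruded polystyrene = ln(161.5/132.5)/(2π×0.0339×1) = 0.9292 K/W
R_outer film = 1/(h_o·2πr_oL) = 1/(15.4×2π×0.1615×1) = 0.06399 K/W
R_total = 0.9934 K/W
Q = ΔT/R_total = 90/0.9934
Q = 90.6 W/m
T_interface = T_inner − Q·ΣR(inner→interface) = 373 − 90.6×0.9294

T ≈ 289 K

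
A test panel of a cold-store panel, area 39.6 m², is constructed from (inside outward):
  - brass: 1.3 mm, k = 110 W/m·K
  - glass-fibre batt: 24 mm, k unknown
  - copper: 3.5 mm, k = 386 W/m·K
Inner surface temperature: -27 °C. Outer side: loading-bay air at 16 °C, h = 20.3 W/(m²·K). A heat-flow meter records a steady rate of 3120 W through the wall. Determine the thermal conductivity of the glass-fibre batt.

k ≈ 0.0483 W/(m·K)

Model the wall as resistances in series:
R_brass = L/(kA) = 0.0013/(110×39.6) = 2.984×10^-7 K/W
R_copper = L/(kA) = 0.0035/(386×39.6) = 2.29×10^-7 K/W
R_outer film = 1/(h_o·A) = 1/(20.3×39.6) = 0.001244 K/W
Sum of known resistances R_other = 0.001244 K/W
Total R = ΔT/Q = 43/3120 = 0.01378 K/W
R_glass-fibre batt = R_total − R_other = 0.01254 K/W
k = L/(R·A) = 0.024/(0.01254×39.6)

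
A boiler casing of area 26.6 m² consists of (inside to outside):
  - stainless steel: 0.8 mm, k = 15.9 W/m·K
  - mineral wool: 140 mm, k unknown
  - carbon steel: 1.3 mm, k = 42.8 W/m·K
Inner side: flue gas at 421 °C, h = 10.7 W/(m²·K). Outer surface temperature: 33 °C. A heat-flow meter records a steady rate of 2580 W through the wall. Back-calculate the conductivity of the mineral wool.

Series thermal resistances:
R_inner film = 1/(h_i·A) = 1/(10.7×26.6) = 0.003513 K/W
R_stainless steel = L/(kA) = 0.0008/(15.9×26.6) = 1.892×10^-6 K/W
R_carbon steel = L/(kA) = 0.0013/(42.8×26.6) = 1.142×10^-6 K/W
Sum of known resistances R_other = 0.003516 K/W
Total R = ΔT/Q = 388/2580 = 0.1504 K/W
R_mineral wool = R_total − R_other = 0.1469 K/W
k = L/(R·A) = 0.14/(0.1469×26.6)

k ≈ 0.0358 W/(m·K)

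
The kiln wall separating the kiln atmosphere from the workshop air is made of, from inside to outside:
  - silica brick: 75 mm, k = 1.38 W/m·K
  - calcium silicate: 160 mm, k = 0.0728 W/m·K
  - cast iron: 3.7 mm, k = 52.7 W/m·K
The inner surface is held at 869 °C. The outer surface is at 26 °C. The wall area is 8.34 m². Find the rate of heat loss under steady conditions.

Using the resistance-network approach (series):
R_silica brick = L/(kA) = 0.075/(1.38×8.34) = 0.006517 K/W
R_calcium silicate = L/(kA) = 0.16/(0.0728×8.34) = 0.2635 K/W
R_cast iron = L/(kA) = 0.0037/(52.7×8.34) = 8.418×10^-6 K/W
R_total = 0.2701 K/W
Q = ΔT / R_total = 843 / 0.2701

Q ≈ 3120 W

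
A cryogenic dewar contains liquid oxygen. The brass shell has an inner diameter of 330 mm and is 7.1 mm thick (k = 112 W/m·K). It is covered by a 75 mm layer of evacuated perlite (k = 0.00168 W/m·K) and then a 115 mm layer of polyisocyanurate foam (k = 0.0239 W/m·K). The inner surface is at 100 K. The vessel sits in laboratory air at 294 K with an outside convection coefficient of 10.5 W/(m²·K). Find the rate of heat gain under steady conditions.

Each spherical layer contributes R = (1/r_i − 1/r_o)/(4πk):
R_brass shell = (1/0.165 − 1/0.1721)/(4π×112) = 1.777×10^-4 K/W
R_evacuated perlite = (1/0.1721 − 1/0.2471)/(4π×0.00168) = 83.54 K/W
R_polyisocyanurate foam = (1/0.2471 − 1/0.3621)/(4π×0.0239) = 4.279 K/W
R_outer film = 1/(h·4πr_o²) = 1/(10.5×4π×0.3621²) = 0.0578 K/W
R_total = 87.88 K/W
Q = ΔT/R_total = 194/87.88

Q ≈ 2.21 W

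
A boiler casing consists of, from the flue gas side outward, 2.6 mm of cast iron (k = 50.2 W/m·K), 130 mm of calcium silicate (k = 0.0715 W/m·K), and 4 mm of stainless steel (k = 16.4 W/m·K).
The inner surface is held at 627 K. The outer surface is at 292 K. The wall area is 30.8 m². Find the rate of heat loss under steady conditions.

Treating each layer as a thermal resistance in series:
R_cast iron = L/(kA) = 0.0026/(50.2×30.8) = 1.682×10^-6 K/W
R_calcium silicate = L/(kA) = 0.13/(0.0715×30.8) = 0.05903 K/W
R_stainless steel = L/(kA) = 0.004/(16.4×30.8) = 7.919×10^-6 K/W
R_total = 0.05904 K/W
Q = ΔT / R_total = 335 / 0.05904

Q ≈ 5670 W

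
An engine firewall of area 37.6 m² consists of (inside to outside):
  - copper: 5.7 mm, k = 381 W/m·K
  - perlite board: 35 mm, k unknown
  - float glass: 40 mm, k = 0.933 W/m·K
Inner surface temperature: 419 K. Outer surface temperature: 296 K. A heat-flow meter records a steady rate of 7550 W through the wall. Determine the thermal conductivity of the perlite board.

Using the resistance-network approach (series):
R_copper = L/(kA) = 0.0057/(381×37.6) = 3.979×10^-7 K/W
R_float glass = L/(kA) = 0.04/(0.933×37.6) = 0.00114 K/W
Sum of known resistances R_other = 0.001141 K/W
Total R = ΔT/Q = 123/7550 = 0.01629 K/W
R_perlite board = R_total − R_other = 0.01515 K/W
k = L/(R·A) = 0.035/(0.01515×37.6)

k ≈ 0.0614 W/(m·K)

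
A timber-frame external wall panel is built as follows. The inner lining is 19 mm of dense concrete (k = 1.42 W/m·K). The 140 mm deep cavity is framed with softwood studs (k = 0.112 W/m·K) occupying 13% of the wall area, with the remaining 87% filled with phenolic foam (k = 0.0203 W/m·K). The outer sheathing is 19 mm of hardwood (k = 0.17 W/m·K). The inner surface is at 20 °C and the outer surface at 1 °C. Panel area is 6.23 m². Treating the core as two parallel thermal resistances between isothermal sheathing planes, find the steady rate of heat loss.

Sheathing layers in series; stud and cavity paths in parallel between them.
R_inner = 0.019/(1.42×6.23) = 0.002148 K/W
R_stud  = 0.14/(0.112×0.13×6.23) = 1.543 K/W
R_cav   = 0.14/(0.0203×0.87×6.23) = 1.272 K/W
1/R_core = 1/R_stud + 1/R_cav → R_core = 0.6974 K/W
R_outer = 0.019/(0.17×6.23) = 0.01794 K/W
R_total = 0.7175 K/W
Q = ΔT/R_total = 19/0.7175

Q ≈ 26.5 W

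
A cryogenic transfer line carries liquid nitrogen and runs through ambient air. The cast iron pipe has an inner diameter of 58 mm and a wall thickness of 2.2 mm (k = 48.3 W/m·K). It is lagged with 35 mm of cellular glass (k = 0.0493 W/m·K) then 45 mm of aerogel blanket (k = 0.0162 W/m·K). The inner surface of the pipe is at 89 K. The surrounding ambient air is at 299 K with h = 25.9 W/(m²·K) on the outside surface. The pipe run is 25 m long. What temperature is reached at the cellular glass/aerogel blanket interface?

Per-layer cylindrical resistances, series-summed:
R_cast iron pipe wall = ln(31.2/29)/(2π×48.3×25) = 9.638×10^-6 K/W
R_cellular glass = ln(66.2/31.2)/(2π×0.0493×25) = 0.09714 K/W
R_aerogel blanket = ln(111.2/66.2)/(2π×0.0162×25) = 0.2038 K/W
R_outer film = 1/(h_o·2πr_oL) = 1/(25.9×2π×0.1112×25) = 0.00221 K/W
R_total = 0.3032 K/W
Q = ΔT/R_total = 210/0.3032
Q = 693 W
T_interface = T_inner + Q·ΣR(inner→interface) = 89 + 693×0.09715

T ≈ 156 K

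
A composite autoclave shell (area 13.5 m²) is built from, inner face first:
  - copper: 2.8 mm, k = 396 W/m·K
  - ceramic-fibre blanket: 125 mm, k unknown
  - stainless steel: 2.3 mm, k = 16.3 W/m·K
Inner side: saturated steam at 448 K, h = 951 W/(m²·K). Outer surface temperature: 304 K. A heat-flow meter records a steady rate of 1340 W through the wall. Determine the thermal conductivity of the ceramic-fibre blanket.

k ≈ 0.0862 W/(m·K)

Using the resistance-network approach (series):
R_inner film = 1/(h_i·A) = 1/(951×13.5) = 7.789×10^-5 K/W
R_copper = L/(kA) = 0.0028/(396×13.5) = 5.238×10^-7 K/W
R_stainless steel = L/(kA) = 0.0023/(16.3×13.5) = 1.045×10^-5 K/W
Sum of known resistances R_other = 8.887×10^-5 K/W
Total R = ΔT/Q = 144/1340 = 0.1075 K/W
R_ceramic-fibre blanket = R_total − R_other = 0.1074 K/W
k = L/(R·A) = 0.125/(0.1074×13.5)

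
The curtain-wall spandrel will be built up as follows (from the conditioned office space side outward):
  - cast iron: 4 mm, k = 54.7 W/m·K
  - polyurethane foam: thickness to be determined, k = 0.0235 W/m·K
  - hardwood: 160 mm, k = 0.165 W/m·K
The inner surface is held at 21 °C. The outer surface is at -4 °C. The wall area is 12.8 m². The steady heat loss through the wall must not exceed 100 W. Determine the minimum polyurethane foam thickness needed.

L ≈ 52.4 mm

Model the wall as resistances in series:
R_cast iron = L/(kA) = 0.004/(54.7×12.8) = 5.713×10^-6 K/W
R_hardwood = L/(kA) = 0.16/(0.165×12.8) = 0.07576 K/W
Sum of the known resistances R_other = 0.07576 K/W
Required total resistance R_tot = ΔT/Q_allow = 25/100 = 0.25 K/W
R_polyurethane foam = R_tot − R_other = 0.1742 K/W
L = R·k·A = 0.1742×0.0235×12.8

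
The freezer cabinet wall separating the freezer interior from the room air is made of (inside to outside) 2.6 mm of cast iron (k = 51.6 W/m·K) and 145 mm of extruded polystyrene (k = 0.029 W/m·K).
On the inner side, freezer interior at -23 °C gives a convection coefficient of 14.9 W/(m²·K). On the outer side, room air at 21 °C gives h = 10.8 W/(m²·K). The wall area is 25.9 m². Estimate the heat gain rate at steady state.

Q ≈ 221 W

Using the resistance-network approach (series):
R_inner film = 1/(h_i·A) = 1/(14.9×25.9) = 0.002591 K/W
R_cast iron = L/(kA) = 0.0026/(51.6×25.9) = 1.945×10^-6 K/W
R_extruded polystyrene = L/(kA) = 0.145/(0.029×25.9) = 0.1931 K/W
R_outer film = 1/(h_o·A) = 1/(10.8×25.9) = 0.003575 K/W
R_total = 0.1992 K/W
Q = ΔT / R_total = 44 / 0.1992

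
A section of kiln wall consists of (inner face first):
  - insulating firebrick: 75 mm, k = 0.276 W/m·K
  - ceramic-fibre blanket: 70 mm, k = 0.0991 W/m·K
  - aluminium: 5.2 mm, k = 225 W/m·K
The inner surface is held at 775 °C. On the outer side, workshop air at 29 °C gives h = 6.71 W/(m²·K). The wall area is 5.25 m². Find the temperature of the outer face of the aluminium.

T ≈ 128 °C

Treating each layer as a thermal resistance in series:
R_insulating firebrick = L/(kA) = 0.075/(0.276×5.25) = 0.05176 K/W
R_ceramic-fibre blanket = L/(kA) = 0.07/(0.0991×5.25) = 0.1345 K/W
R_aluminium = L/(kA) = 0.0052/(225×5.25) = 4.402×10^-6 K/W
R_outer film = 1/(h_o·A) = 1/(6.71×5.25) = 0.02839 K/W
R_total = 0.2147 K/W;  Q = ΔT/R_total = 746/0.2147 = 3475 W
T_interface = T_inner − Q·ΣR(inner→interface) = 775 − 3470×0.1863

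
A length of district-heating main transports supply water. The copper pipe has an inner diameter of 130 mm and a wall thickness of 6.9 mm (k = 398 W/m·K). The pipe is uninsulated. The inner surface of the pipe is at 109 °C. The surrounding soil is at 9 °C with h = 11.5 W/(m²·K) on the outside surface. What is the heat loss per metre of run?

Radial resistances (cylindrical: R_cond = ln(r_o/r_i)/(2πkL), R_conv = 1/(h·2πrL)):
R_copper pipe wall = ln(71.9/65)/(2π×398×1) = 4.034×10^-5 K/W
R_outer film = 1/(h_o·2πr_oL) = 1/(11.5×2π×0.0719×1) = 0.1925 K/W
R_total = 0.1925 K/W
Q = ΔT/R_total = 100/0.1925

q′ ≈ 519 W/m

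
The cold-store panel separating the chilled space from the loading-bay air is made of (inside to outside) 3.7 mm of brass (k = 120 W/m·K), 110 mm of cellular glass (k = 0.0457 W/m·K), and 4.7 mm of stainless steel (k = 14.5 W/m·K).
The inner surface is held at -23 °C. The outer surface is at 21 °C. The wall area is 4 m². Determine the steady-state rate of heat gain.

Treating each layer as a thermal resistance in series:
R_brass = L/(kA) = 0.0037/(120×4) = 7.708×10^-6 K/W
R_cellular glass = L/(kA) = 0.11/(0.0457×4) = 0.6018 K/W
R_stainless steel = L/(kA) = 0.0047/(14.5×4) = 8.103×10^-5 K/W
R_total = 0.6018 K/W
Q = ΔT / R_total = 44 / 0.6018

Q ≈ 73.1 W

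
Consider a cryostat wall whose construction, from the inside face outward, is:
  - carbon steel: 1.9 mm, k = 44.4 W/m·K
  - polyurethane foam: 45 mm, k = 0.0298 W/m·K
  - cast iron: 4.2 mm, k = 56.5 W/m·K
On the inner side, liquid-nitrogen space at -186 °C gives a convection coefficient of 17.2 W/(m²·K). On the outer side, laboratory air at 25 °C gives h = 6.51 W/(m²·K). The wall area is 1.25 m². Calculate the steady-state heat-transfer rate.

Q ≈ 153 W

Treating each layer as a thermal resistance in series:
R_inner film = 1/(h_i·A) = 1/(17.2×1.25) = 0.04651 K/W
R_carbon steel = L/(kA) = 0.0019/(44.4×1.25) = 3.423×10^-5 K/W
R_polyurethane foam = L/(kA) = 0.045/(0.0298×1.25) = 1.208 K/W
R_cast iron = L/(kA) = 0.0042/(56.5×1.25) = 5.947×10^-5 K/W
R_outer film = 1/(h_o·A) = 1/(6.51×1.25) = 0.1229 K/W
R_total = 1.378 K/W
Q = ΔT / R_total = 211 / 1.378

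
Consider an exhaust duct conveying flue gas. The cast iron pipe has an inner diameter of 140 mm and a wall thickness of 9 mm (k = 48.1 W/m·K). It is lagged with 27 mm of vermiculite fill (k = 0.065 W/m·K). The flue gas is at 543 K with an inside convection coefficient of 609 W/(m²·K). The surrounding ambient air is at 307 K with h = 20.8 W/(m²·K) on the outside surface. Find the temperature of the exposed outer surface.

Treating each annulus and film as a series resistance:
R_inner film = 1/(h_i·2πr₁L) = 1/(609×2π×0.07×1) = 0.003733 K/W
R_cast iron pipe wall = ln(79/70)/(2π×48.1×1) = 4.002×10^-4 K/W
R_vermiculite fill = ln(106/79)/(2π×0.065×1) = 0.7198 K/W
R_outer film = 1/(h_o·2πr_oL) = 1/(20.8×2π×0.106×1) = 0.07219 K/W
R_total = 0.7962 K/W
Q = ΔT/R_total = 236/0.7962
Q = 296 W/m
T_interface = T_inner − Q·ΣR(inner→interface) = 543 − 296×0.724

T ≈ 328 K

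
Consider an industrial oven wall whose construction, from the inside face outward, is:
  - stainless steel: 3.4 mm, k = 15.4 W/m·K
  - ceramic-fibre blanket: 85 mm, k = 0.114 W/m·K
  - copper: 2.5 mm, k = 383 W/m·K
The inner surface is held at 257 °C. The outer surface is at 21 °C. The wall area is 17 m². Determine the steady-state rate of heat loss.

Thermal resistances in series:
R_stainless steel = L/(kA) = 0.0034/(15.4×17) = 1.299×10^-5 K/W
R_ceramic-fibre blanket = L/(kA) = 0.085/(0.114×17) = 0.04386 K/W
R_copper = L/(kA) = 0.0025/(383×17) = 3.84×10^-7 K/W
R_total = 0.04387 K/W
Q = ΔT / R_total = 236 / 0.04387

Q ≈ 5380 W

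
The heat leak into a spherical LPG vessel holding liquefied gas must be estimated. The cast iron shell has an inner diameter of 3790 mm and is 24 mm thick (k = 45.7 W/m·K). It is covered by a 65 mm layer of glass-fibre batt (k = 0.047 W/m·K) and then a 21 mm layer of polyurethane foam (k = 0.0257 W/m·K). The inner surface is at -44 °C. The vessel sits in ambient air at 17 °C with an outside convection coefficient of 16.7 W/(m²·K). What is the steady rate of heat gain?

Q ≈ 1310 W

Radial (spherical) resistances in series:
R_cast iron shell = (1/1.895 − 1/1.919)/(4π×45.7) = 1.149×10^-5 K/W
R_glass-fibre batt = (1/1.919 − 1/1.984)/(4π×0.047) = 0.02891 K/W
R_polyurethane foam = (1/1.984 − 1/2.005)/(4π×0.0257) = 0.01635 K/W
R_outer film = 1/(h·4πr_o²) = 1/(16.7×4π×2.005²) = 0.001185 K/W
R_total = 0.04645 K/W
Q = ΔT/R_total = 61/0.04645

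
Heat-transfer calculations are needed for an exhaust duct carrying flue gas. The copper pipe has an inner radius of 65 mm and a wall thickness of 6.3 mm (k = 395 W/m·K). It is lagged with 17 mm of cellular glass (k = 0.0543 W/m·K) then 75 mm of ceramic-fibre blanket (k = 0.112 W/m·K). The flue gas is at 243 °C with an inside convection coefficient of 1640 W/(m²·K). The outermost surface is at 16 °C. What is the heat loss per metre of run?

Radial resistances (cylindrical: R_cond = ln(r_o/r_i)/(2πkL), R_conv = 1/(h·2πrL)):
R_inner film = 1/(h_i·2πr₁L) = 1/(1640×2π×0.065×1) = 0.001493 K/W
R_copper pipe wall = ln(71.3/65)/(2π×395×1) = 3.727×10^-5 K/W
R_cellular glass = ln(88.3/71.3)/(2π×0.0543×1) = 0.6268 K/W
R_ceramic-fibre blanket = ln(163.3/88.3)/(2π×0.112×1) = 0.8737 K/W
R_total = 1.502 K/W
Q = ΔT/R_total = 227/1.502

q′ ≈ 151 W/m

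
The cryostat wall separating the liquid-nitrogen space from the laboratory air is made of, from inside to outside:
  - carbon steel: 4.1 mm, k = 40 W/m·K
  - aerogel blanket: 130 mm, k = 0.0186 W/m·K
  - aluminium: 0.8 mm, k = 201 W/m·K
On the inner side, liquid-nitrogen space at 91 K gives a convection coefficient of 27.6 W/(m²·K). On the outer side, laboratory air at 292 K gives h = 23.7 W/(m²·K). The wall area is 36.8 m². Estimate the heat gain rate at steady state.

Q ≈ 1050 W

Treating each layer as a thermal resistance in series:
R_inner film = 1/(h_i·A) = 1/(27.6×36.8) = 9.846×10^-4 K/W
R_carbon steel = L/(kA) = 0.0041/(40×36.8) = 2.785×10^-6 K/W
R_aerogel blanket = L/(kA) = 0.13/(0.0186×36.8) = 0.1899 K/W
R_aluminium = L/(kA) = 0.0008/(201×36.8) = 1.082×10^-7 K/W
R_outer film = 1/(h_o·A) = 1/(23.7×36.8) = 0.001147 K/W
R_total = 0.1921 K/W
Q = ΔT / R_total = 201 / 0.1921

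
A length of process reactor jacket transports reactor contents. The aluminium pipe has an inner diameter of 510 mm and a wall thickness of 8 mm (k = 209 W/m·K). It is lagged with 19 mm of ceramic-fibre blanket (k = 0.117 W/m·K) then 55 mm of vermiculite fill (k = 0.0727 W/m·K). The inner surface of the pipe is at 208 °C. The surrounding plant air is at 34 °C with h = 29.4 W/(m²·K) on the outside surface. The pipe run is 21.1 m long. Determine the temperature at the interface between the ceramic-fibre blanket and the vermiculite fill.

T ≈ 175 °C

Cylindrical conduction, so R = ln(r₂/r₁)/(2πkL) per layer, in series:
R_aluminium pipe wall = ln(263/255)/(2π×209×21.1) = 1.115×10^-6 K/W
R_ceramic-fibre blanket = ln(282/263)/(2π×0.117×21.1) = 0.004497 K/W
R_vermiculite fill = ln(337/282)/(2π×0.0727×21.1) = 0.01849 K/W
R_outer film = 1/(h_o·2πr_oL) = 1/(29.4×2π×0.337×21.1) = 7.613×10^-4 K/W
R_total = 0.02375 K/W
Q = ΔT/R_total = 174/0.02375
Q = 7330 W
T_interface = T_inner − Q·ΣR(inner→interface) = 208 − 7330×0.004498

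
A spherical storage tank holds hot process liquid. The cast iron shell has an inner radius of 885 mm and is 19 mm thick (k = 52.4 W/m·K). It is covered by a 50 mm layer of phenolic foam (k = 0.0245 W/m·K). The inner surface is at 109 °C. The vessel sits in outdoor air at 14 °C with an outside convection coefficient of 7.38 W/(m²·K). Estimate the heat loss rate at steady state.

Q ≈ 475 W

Each spherical layer contributes R = (1/r_i − 1/r_o)/(4πk):
R_cast iron shell = (1/0.885 − 1/0.904)/(4π×52.4) = 3.607×10^-5 K/W
R_phenolic foam = (1/0.904 − 1/0.954)/(4π×0.0245) = 0.1883 K/W
R_outer film = 1/(h·4πr_o²) = 1/(7.38×4π×0.954²) = 0.01185 K/W
R_total = 0.2002 K/W
Q = ΔT/R_total = 95/0.2002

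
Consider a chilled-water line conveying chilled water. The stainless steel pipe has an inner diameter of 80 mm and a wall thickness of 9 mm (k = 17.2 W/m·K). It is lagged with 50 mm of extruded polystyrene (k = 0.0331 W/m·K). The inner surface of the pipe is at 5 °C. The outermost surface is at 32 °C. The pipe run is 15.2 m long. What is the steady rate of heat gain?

Cylindrical conduction, so R = ln(r₂/r₁)/(2πkL) per layer, in series:
R_stainless steel pipe wall = ln(49/40)/(2π×17.2×15.2) = 1.235×10^-4 K/W
R_extruded polystyrene = ln(99/49)/(2π×0.0331×15.2) = 0.2225 K/W
R_total = 0.2226 K/W
Q = ΔT/R_total = 27/0.2226

Q ≈ 121 W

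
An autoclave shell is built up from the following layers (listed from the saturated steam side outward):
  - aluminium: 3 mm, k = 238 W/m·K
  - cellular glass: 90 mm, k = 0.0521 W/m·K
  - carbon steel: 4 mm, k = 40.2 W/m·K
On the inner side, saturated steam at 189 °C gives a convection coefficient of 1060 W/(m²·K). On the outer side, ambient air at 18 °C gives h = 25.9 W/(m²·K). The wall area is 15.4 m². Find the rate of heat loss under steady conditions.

Q ≈ 1490 W

Treating each layer as a thermal resistance in series:
R_inner film = 1/(h_i·A) = 1/(1060×15.4) = 6.126×10^-5 K/W
R_aluminium = L/(kA) = 0.003/(238×15.4) = 8.185×10^-7 K/W
R_cellular glass = L/(kA) = 0.09/(0.0521×15.4) = 0.1122 K/W
R_carbon steel = L/(kA) = 0.004/(40.2×15.4) = 6.461×10^-6 K/W
R_outer film = 1/(h_o·A) = 1/(25.9×15.4) = 0.002507 K/W
R_total = 0.1147 K/W
Q = ΔT / R_total = 171 / 0.1147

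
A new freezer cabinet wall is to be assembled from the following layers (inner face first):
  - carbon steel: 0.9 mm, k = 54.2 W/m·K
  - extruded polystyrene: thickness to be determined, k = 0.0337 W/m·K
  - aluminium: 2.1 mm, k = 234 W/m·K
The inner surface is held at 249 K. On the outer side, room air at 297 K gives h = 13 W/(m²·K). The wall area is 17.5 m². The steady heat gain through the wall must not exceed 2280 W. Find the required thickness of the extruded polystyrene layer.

L ≈ 9.82 mm

Model the wall as resistances in series:
R_carbon steel = L/(kA) = 0.0009/(54.2×17.5) = 9.489×10^-7 K/W
R_aluminium = L/(kA) = 0.0021/(234×17.5) = 5.128×10^-7 K/W
R_outer film = 1/(h_o·A) = 1/(13×17.5) = 0.004396 K/W
Sum of the known resistances R_other = 0.004397 K/W
Required total resistance R_tot = ΔT/Q_allow = 48/2280 = 0.02105 K/W
R_extruded polystyrene = R_tot − R_other = 0.01666 K/W
L = R·k·A = 0.01666×0.0337×17.5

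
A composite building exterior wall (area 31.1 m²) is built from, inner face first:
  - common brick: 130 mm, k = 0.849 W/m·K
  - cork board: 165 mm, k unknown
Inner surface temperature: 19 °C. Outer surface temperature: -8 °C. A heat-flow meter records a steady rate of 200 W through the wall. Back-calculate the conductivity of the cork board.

Series thermal resistances:
R_common brick = L/(kA) = 0.13/(0.849×31.1) = 0.004924 K/W
Sum of known resistances R_other = 0.004924 K/W
Total R = ΔT/Q = 27/200 = 0.135 K/W
R_cork board = R_total − R_other = 0.1301 K/W
k = L/(R·A) = 0.165/(0.1301×31.1)

k ≈ 0.0408 W/(m·K)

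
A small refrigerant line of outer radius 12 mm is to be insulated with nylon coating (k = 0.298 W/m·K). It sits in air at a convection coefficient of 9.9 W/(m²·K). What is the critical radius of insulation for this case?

For a cylinder r_cr = k/h = 0.298/9.9
r_cr = 30.1 mm; since the bare radius (12 mm) is below r_cr, adding a thin layer of insulation will *increase* heat loss.

r_cr ≈ 30.1 mm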